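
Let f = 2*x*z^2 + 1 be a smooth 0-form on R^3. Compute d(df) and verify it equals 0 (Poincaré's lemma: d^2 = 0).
d(df) = 0

Step 1: df = sum_i (∂f/∂x_i) dx_i = (2*z^2) dx + (0) dy + (4*x*z) dz.
Step 2: Apply d again. Using the 1-form formula, the coefficient of dx ∧ dy in d(df) is ∂^2 f/∂x ∂y - ∂^2 f/∂y ∂x = (0) - (0) = 0 (equality of mixed partials for smooth f).
Similarly for dx ∧ dz and dy ∧ dz — all coefficients vanish. So d(df) = 0.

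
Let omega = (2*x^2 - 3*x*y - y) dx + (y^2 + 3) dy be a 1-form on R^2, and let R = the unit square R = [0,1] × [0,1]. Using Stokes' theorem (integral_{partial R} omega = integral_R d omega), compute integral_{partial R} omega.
integral_(partial R) omega = 5/2

Stokes: integral_partial_R omega = integral_R d omega with d omega = (∂Q/∂x - ∂P/∂y) dx ∧ dy.
  ∂Q/∂x = 0
  ∂P/∂y = -3*x - 1
  integrand = ∂Q/∂x - ∂P/∂y = 3*x + 1.
Integrating over R: integral_0^1 integral_0^1 (3*x + 1) dx dy = 5/2.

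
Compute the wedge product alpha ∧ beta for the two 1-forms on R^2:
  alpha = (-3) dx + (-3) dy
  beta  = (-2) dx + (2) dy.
alpha ∧ beta = (-12) dx ∧ dy

Distribute the wedge, using dx_i ∧ dx_j = -dx_j ∧ dx_i and dx_i ∧ dx_i = 0. For each pair (i, j) with i < j, the coefficient of dx_i ∧ dx_j in alpha ∧ beta is (alpha_i * beta_j - alpha_j * beta_i). Collecting: alpha ∧ beta = (-12) dx ∧ dy.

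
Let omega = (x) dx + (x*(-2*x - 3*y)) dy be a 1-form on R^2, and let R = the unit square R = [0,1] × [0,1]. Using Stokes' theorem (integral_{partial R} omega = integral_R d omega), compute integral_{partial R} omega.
integral_(partial R) omega = -7/2

Stokes: integral_partial_R omega = integral_R d omega with d omega = (∂Q/∂x - ∂P/∂y) dx ∧ dy.
  ∂Q/∂x = -4*x - 3*y
  ∂P/∂y = 0
  integrand = ∂Q/∂x - ∂P/∂y = -4*x - 3*y.
Integrating over R: integral_0^1 integral_0^1 (-4*x - 3*y) dx dy = -7/2.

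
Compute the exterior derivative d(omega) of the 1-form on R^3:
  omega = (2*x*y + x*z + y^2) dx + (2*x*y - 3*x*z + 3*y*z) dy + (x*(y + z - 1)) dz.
d(omega) = (-2*x - 3*z) dx ∧ dy + (-x + y + z - 1) dx ∧ dz + (4*x - 3*y) dy ∧ dz

For a 1-form omega = sum_i f_i dx_i, the exterior derivative is
  d(omega) = sum_{i < j} (∂f_j/∂x_i - ∂f_i/∂x_j) dx_i ∧ dx_j.
  coefficient of dx ∧ dy: ∂f_2/∂x - ∂f_1/∂y = ∂(2*x*y - 3*x*z + 3*y*z)/∂x - ∂(2*x*y + x*z + y^2)/∂y = -2*x - 3*z
  coefficient of dx ∧ dz: ∂f_3/∂x - ∂f_1/∂z = ∂(x*(y + z - 1))/∂x - ∂(2*x*y + x*z + y^2)/∂z = -x + y + z - 1
  coefficient of dy ∧ dz: ∂f_3/∂y - ∂f_2/∂z = ∂(x*(y + z - 1))/∂y - ∂(2*x*y - 3*x*z + 3*y*z)/∂z = 4*x - 3*y
Assembling: d(omega) = (-2*x - 3*z) dx ∧ dy + (-x + y + z - 1) dx ∧ dz + (4*x - 3*y) dy ∧ dz.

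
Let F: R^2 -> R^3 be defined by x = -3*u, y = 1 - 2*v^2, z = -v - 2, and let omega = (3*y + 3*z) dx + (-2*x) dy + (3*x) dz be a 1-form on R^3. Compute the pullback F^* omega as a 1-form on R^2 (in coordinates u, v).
F^* omega = (18*v^2 + 9*v + 9) du + (3*u*(3 - 8*v)) dv

Using F^*(f dg) = (f ∘ F) d(g ∘ F), substitute each coordinate x_i by F_i(u, v) in f_i, and replace dx_i by d F_i = (∂F_i/∂u) du + (∂F_i/∂v) dv.
  For the x component: f_1(F) = -6*v^2 - 3*v - 3; d F_1 = (-3) du + (0) dv
  For the y component: f_2(F) = 6*u; d F_2 = (0) du + (-4*v) dv
  For the z component: f_3(F) = -9*u; d F_3 = (0) du + (-1) dv
Combining and collecting du, dv coefficients:
  coeff of du: 18*v^2 + 9*v + 9
  coeff of dv: 3*u*(3 - 8*v)
F^* omega = (18*v^2 + 9*v + 9) du + (3*u*(3 - 8*v)) dv.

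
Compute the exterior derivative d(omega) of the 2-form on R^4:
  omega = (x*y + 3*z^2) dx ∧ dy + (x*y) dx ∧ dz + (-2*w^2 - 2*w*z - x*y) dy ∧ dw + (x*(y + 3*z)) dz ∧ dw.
d(omega) = (-x + 6*z) dx ∧ dy ∧ dz + (-y) dx ∧ dy ∧ dw + (2*w + x) dy ∧ dz ∧ dw + (y + 3*z) dx ∧ dz ∧ dw

For a 2-form omega = sum_{i<j} g_{ij} dx_i ∧ dx_j, the exterior derivative is
  d(omega) = sum_{i<j} d(g_{ij}) ∧ dx_i ∧ dx_j = sum_{i<j, k} (∂g_{ij}/∂x_k) dx_k ∧ dx_i ∧ dx_j.
Expand each term, using dx_k ∧ dx_i ∧ dx_j = sgn(permutation) dx_{(a)} ∧ dx_{(b)} ∧ dx_{(c)} with (a < b < c) sorted:
  d(x*y + 3*z^2) includes (∂/∂z)(x*y + 3*z^2) dz = (6*z) dz, which multiplied by dx ∧ dy gives (6*z) dx ∧ dy ∧ dz
  d(x*y) includes (∂/∂y)(x*y) dy = (x) dy, which multiplied by dx ∧ dz gives (-x) dx ∧ dy ∧ dz
  d(-2*w^2 - 2*w*z - x*y) includes (∂/∂x)(-2*w^2 - 2*w*z - x*y) dx = (-y) dx, which multiplied by dy ∧ dw gives (-y) dx ∧ dy ∧ dw
  d(-2*w^2 - 2*w*z - x*y) includes (∂/∂z)(-2*w^2 - 2*w*z - x*y) dz = (-2*w) dz, which multiplied by dy ∧ dw gives (2*w) dy ∧ dz ∧ dw
  d(x*(y + 3*z)) includes (∂/∂x)(x*(y + 3*z)) dx = (y + 3*z) dx, which multiplied by dz ∧ dw gives (y + 3*z) dx ∧ dz ∧ dw
  d(x*(y + 3*z)) includes (∂/∂y)(x*(y + 3*z)) dy = (x) dy, which multiplied by dz ∧ dw gives (x) dy ∧ dz ∧ dw
Collecting like 3-forms: d(omega) = (-x + 6*z) dx ∧ dy ∧ dz + (-y) dx ∧ dy ∧ dw + (2*w + x) dy ∧ dz ∧ dw + (y + 3*z) dx ∧ dz ∧ dw.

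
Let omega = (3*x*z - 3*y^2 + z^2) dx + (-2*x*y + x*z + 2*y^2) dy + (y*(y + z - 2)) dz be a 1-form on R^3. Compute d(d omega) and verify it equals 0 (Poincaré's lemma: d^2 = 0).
d(d omega) = 0

Step 1: d omega = sum_{i<j} (∂f_j/∂x_i - ∂f_i/∂x_j) dx_i ∧ dx_j:
  coeff of dx ∧ dy: 4*y + z
  coeff of dx ∧ dz: -3*x - 2*z
  coeff of dy ∧ dz: -x + 2*y + z - 2
Step 2: Apply d again to each 2-form coefficient. The only possible 3-form in R^3 is dx ∧ dy ∧ dz, with coefficient
  ∂(coeff of dy∧dz)/∂x - ∂(coeff of dx∧dz)/∂y + ∂(coeff of dx∧dy)/∂z
  = ∂/∂x (-x + 2*y + z - 2) - ∂/∂y (-3*x - 2*z) + ∂/∂z (4*y + z).
Each of these terms simplifies to sums of mixed partials that cancel in pairs. The result is 0 (by equality of mixed partials for smooth functions — Schwarz / Clairaut).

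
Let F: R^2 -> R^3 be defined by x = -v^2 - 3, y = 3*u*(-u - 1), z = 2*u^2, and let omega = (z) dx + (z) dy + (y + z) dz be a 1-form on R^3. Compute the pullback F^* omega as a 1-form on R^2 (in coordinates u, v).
F^* omega = (u^2*(-16*u - 18)) du + (-4*u^2*v) dv

Using F^*(f dg) = (f ∘ F) d(g ∘ F), substitute each coordinate x_i by F_i(u, v) in f_i, and replace dx_i by d F_i = (∂F_i/∂u) du + (∂F_i/∂v) dv.
  For the x component: f_1(F) = 2*u^2; d F_1 = (0) du + (-2*v) dv
  For the y component: f_2(F) = 2*u^2; d F_2 = (-6*u - 3) du + (0) dv
  For the z component: f_3(F) = u*(-u - 3); d F_3 = (4*u) du + (0) dv
Combining and collecting du, dv coefficients:
  coeff of du: u^2*(-16*u - 18)
  coeff of dv: -4*u^2*v
F^* omega = (u^2*(-16*u - 18)) du + (-4*u^2*v) dv.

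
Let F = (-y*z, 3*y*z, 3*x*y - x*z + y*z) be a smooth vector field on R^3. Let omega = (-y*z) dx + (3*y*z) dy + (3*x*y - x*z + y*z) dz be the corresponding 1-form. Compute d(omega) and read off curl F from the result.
d(omega) = (3*x - 3*y + z) dy ∧ dz + (-4*y + z) dz ∧ dx + (z) dx ∧ dy; curl F = (3*x - 3*y + z, -4*y + z, z)

d omega = sum_{i<j} (∂f_j/∂x_i - ∂f_i/∂x_j) dx_i ∧ dx_j. Under the identification (dy ∧ dz, dz ∧ dx, dx ∧ dy) ↔ (e_x, e_y, e_z), the coefficients are exactly the components of curl F. Compute:
  ∂R/∂y - ∂Q/∂z = (3*x + z) - (3*y) = 3*x - 3*y + z
  ∂P/∂z - ∂R/∂x = (-y) - (3*y - z) = -4*y + z
  ∂Q/∂x - ∂P/∂y = (0) - (-z) = z.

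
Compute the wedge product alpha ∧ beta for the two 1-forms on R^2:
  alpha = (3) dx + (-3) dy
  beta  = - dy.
alpha ∧ beta = (-3) dx ∧ dy

Distribute the wedge, using dx_i ∧ dx_j = -dx_j ∧ dx_i and dx_i ∧ dx_i = 0. For each pair (i, j) with i < j, the coefficient of dx_i ∧ dx_j in alpha ∧ beta is (alpha_i * beta_j - alpha_j * beta_i). Collecting: alpha ∧ beta = (-3) dx ∧ dy.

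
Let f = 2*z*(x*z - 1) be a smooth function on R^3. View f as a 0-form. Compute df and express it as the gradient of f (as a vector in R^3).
df = (2*z^2) dx + (0) dy + (4*x*z - 2) dz; grad f = (2*z^2, 0, 4*x*z - 2)

For a 0-form f, d f = (∂f/∂x) dx + (∂f/∂y) dy + (∂f/∂z) dz. The components of the vector representation are exactly the entries of grad f in Cartesian coordinates:
  ∂f/∂x = 2*z^2
  ∂f/∂y = 0
  ∂f/∂z = 4*x*z - 2.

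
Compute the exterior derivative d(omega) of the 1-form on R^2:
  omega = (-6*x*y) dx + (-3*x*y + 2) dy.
d(omega) = (6*x - 3*y) dx ∧ dy

For a 1-form omega = sum_i f_i dx_i, the exterior derivative is
  d(omega) = sum_{i < j} (∂f_j/∂x_i - ∂f_i/∂x_j) dx_i ∧ dx_j.
  coefficient of dx ∧ dy: ∂f_2/∂x - ∂f_1/∂y = ∂(-3*x*y + 2)/∂x - ∂(-6*x*y)/∂y = 6*x - 3*y
Assembling: d(omega) = (6*x - 3*y) dx ∧ dy.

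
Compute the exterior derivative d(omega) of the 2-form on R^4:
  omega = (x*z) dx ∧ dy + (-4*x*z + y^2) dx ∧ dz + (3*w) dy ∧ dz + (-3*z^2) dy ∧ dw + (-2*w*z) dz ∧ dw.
d(omega) = (x - 2*y) dx ∧ dy ∧ dz + (6*z + 3) dy ∧ dz ∧ dw

For a 2-form omega = sum_{i<j} g_{ij} dx_i ∧ dx_j, the exterior derivative is
  d(omega) = sum_{i<j} d(g_{ij}) ∧ dx_i ∧ dx_j = sum_{i<j, k} (∂g_{ij}/∂x_k) dx_k ∧ dx_i ∧ dx_j.
Expand each term, using dx_k ∧ dx_i ∧ dx_j = sgn(permutation) dx_{(a)} ∧ dx_{(b)} ∧ dx_{(c)} with (a < b < c) sorted:
  d(x*z) includes (∂/∂z)(x*z) dz = (x) dz, which multiplied by dx ∧ dy gives (x) dx ∧ dy ∧ dz
  d(-4*x*z + y^2) includes (∂/∂y)(-4*x*z + y^2) dy = (2*y) dy, which multiplied by dx ∧ dz gives (-2*y) dx ∧ dy ∧ dz
  d(3*w) includes (∂/∂w)(3*w) dw = (3) dw, which multiplied by dy ∧ dz gives (3) dy ∧ dz ∧ dw
  d(-3*z^2) includes (∂/∂z)(-3*z^2) dz = (-6*z) dz, which multiplied by dy ∧ dw gives (6*z) dy ∧ dz ∧ dw
Collecting like 3-forms: d(omega) = (x - 2*y) dx ∧ dy ∧ dz + (6*z + 3) dy ∧ dz ∧ dw.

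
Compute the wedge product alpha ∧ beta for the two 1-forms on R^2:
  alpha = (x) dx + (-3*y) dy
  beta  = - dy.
alpha ∧ beta = (-x) dx ∧ dy

Distribute the wedge, using dx_i ∧ dx_j = -dx_j ∧ dx_i and dx_i ∧ dx_i = 0. For each pair (i, j) with i < j, the coefficient of dx_i ∧ dx_j in alpha ∧ beta is (alpha_i * beta_j - alpha_j * beta_i). Collecting: alpha ∧ beta = (-x) dx ∧ dy.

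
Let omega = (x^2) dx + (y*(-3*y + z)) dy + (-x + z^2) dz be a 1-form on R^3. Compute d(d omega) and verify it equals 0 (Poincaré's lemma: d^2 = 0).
d(d omega) = 0

Step 1: d omega = sum_{i<j} (∂f_j/∂x_i - ∂f_i/∂x_j) dx_i ∧ dx_j:
  coeff of dx ∧ dy: 0
  coeff of dx ∧ dz: -1
  coeff of dy ∧ dz: -y
Step 2: Apply d again to each 2-form coefficient. The only possible 3-form in R^3 is dx ∧ dy ∧ dz, with coefficient
  ∂(coeff of dy∧dz)/∂x - ∂(coeff of dx∧dz)/∂y + ∂(coeff of dx∧dy)/∂z
  = ∂/∂x (-y) - ∂/∂y (-1) + ∂/∂z (0).
Each of these terms simplifies to sums of mixed partials that cancel in pairs. The result is 0 (by equality of mixed partials for smooth functions — Schwarz / Clairaut).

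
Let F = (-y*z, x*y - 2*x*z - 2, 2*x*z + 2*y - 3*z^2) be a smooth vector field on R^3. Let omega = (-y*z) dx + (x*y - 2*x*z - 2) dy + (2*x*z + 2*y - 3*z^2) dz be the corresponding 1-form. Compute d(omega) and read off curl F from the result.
d(omega) = (2*x + 2) dy ∧ dz + (-y - 2*z) dz ∧ dx + (y - z) dx ∧ dy; curl F = (2*x + 2, -y - 2*z, y - z)

d omega = sum_{i<j} (∂f_j/∂x_i - ∂f_i/∂x_j) dx_i ∧ dx_j. Under the identification (dy ∧ dz, dz ∧ dx, dx ∧ dy) ↔ (e_x, e_y, e_z), the coefficients are exactly the components of curl F. Compute:
  ∂R/∂y - ∂Q/∂z = (2) - (-2*x) = 2*x + 2
  ∂P/∂z - ∂R/∂x = (-y) - (2*z) = -y - 2*z
  ∂Q/∂x - ∂P/∂y = (y - 2*z) - (-z) = y - z.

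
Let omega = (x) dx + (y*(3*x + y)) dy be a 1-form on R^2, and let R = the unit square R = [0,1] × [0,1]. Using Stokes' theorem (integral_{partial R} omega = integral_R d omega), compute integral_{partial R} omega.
integral_(partial R) omega = 3/2

Stokes: integral_partial_R omega = integral_R d omega with d omega = (∂Q/∂x - ∂P/∂y) dx ∧ dy.
  ∂Q/∂x = 3*y
  ∂P/∂y = 0
  integrand = ∂Q/∂x - ∂P/∂y = 3*y.
Integrating over R: integral_0^1 integral_0^1 (3*y) dx dy = 3/2.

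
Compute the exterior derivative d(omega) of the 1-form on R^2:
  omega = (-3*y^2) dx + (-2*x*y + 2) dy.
d(omega) = (4*y) dx ∧ dy

For a 1-form omega = sum_i f_i dx_i, the exterior derivative is
  d(omega) = sum_{i < j} (∂f_j/∂x_i - ∂f_i/∂x_j) dx_i ∧ dx_j.
  coefficient of dx ∧ dy: ∂f_2/∂x - ∂f_1/∂y = ∂(-2*x*y + 2)/∂x - ∂(-3*y^2)/∂y = 4*y
Assembling: d(omega) = (4*y) dx ∧ dy.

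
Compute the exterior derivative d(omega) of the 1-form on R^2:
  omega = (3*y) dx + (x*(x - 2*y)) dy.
d(omega) = (2*x - 2*y - 3) dx ∧ dy

For a 1-form omega = sum_i f_i dx_i, the exterior derivative is
  d(omega) = sum_{i < j} (∂f_j/∂x_i - ∂f_i/∂x_j) dx_i ∧ dx_j.
  coefficient of dx ∧ dy: ∂f_2/∂x - ∂f_1/∂y = ∂(x*(x - 2*y))/∂x - ∂(3*y)/∂y = 2*x - 2*y - 3
Assembling: d(omega) = (2*x - 2*y - 3) dx ∧ dy.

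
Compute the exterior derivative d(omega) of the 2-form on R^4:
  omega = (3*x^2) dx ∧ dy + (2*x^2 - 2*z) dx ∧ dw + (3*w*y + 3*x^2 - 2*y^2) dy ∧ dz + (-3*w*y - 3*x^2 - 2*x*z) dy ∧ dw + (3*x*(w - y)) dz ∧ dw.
d(omega) = (3*w - 3*y + 2) dx ∧ dz ∧ dw + (6*x) dx ∧ dy ∧ dz + (-x + 3*y) dy ∧ dz ∧ dw + (-6*x - 2*z) dx ∧ dy ∧ dw

For a 2-form omega = sum_{i<j} g_{ij} dx_i ∧ dx_j, the exterior derivative is
  d(omega) = sum_{i<j} d(g_{ij}) ∧ dx_i ∧ dx_j = sum_{i<j, k} (∂g_{ij}/∂x_k) dx_k ∧ dx_i ∧ dx_j.
Expand each term, using dx_k ∧ dx_i ∧ dx_j = sgn(permutation) dx_{(a)} ∧ dx_{(b)} ∧ dx_{(c)} with (a < b < c) sorted:
  d(2*x^2 - 2*z) includes (∂/∂z)(2*x^2 - 2*z) dz = (-2) dz, which multiplied by dx ∧ dw gives (2) dx ∧ dz ∧ dw
  d(3*w*y + 3*x^2 - 2*y^2) includes (∂/∂x)(3*w*y + 3*x^2 - 2*y^2) dx = (6*x) dx, which multiplied by dy ∧ dz gives (6*x) dx ∧ dy ∧ dz
  d(3*w*y + 3*x^2 - 2*y^2) includes (∂/∂w)(3*w*y + 3*x^2 - 2*y^2) dw = (3*y) dw, which multiplied by dy ∧ dz gives (3*y) dy ∧ dz ∧ dw
  d(-3*w*y - 3*x^2 - 2*x*z) includes (∂/∂x)(-3*w*y - 3*x^2 - 2*x*z) dx = (-6*x - 2*z) dx, which multiplied by dy ∧ dw gives (-6*x - 2*z) dx ∧ dy ∧ dw
  d(-3*w*y - 3*x^2 - 2*x*z) includes (∂/∂z)(-3*w*y - 3*x^2 - 2*x*z) dz = (-2*x) dz, which multiplied by dy ∧ dw gives (2*x) dy ∧ dz ∧ dw
  d(3*x*(w - y)) includes (∂/∂x)(3*x*(w - y)) dx = (3*w - 3*y) dx, which multiplied by dz ∧ dw gives (3*w - 3*y) dx ∧ dz ∧ dw
  d(3*x*(w - y)) includes (∂/∂y)(3*x*(w - y)) dy = (-3*x) dy, which multiplied by dz ∧ dw gives (-3*x) dy ∧ dz ∧ dw
Collecting like 3-forms: d(omega) = (3*w - 3*y + 2) dx ∧ dz ∧ dw + (6*x) dx ∧ dy ∧ dz + (-x + 3*y) dy ∧ dz ∧ dw + (-6*x - 2*z) dx ∧ dy ∧ dw.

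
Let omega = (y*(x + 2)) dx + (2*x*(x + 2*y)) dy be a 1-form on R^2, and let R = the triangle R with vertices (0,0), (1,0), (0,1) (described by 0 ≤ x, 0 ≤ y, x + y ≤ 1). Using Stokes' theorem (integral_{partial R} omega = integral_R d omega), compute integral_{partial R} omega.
integral_(partial R) omega = 1/6

Stokes: integral_partial_R omega = integral_R d omega with d omega = (∂Q/∂x - ∂P/∂y) dx ∧ dy.
  ∂Q/∂x = 4*x + 4*y
  ∂P/∂y = x + 2
  integrand = ∂Q/∂x - ∂P/∂y = 3*x + 4*y - 2.
Integrating over R: integral_0^1 integral_0^{1-x} (3*x + 4*y - 2) dy dx = 1/6.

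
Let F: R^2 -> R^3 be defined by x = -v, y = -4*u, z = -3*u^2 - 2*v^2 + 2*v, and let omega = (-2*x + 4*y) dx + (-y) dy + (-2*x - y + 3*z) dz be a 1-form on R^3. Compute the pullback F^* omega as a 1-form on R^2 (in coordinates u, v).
F^* omega = (2*u*(27*u^2 - 12*u + 18*v^2 - 24*v - 8)) du + (36*u^2*v - 18*u^2 - 16*u*v + 24*u + 24*v^3 - 44*v^2 + 14*v) dv

Using F^*(f dg) = (f ∘ F) d(g ∘ F), substitute each coordinate x_i by F_i(u, v) in f_i, and replace dx_i by d F_i = (∂F_i/∂u) du + (∂F_i/∂v) dv.
  For the x component: f_1(F) = -16*u + 2*v; d F_1 = (0) du + (-1) dv
  For the y component: f_2(F) = 4*u; d F_2 = (-4) du + (0) dv
  For the z component: f_3(F) = -9*u^2 + 4*u - 6*v^2 + 8*v; d F_3 = (-6*u) du + (2 - 4*v) dv
Combining and collecting du, dv coefficients:
  coeff of du: 2*u*(27*u^2 - 12*u + 18*v^2 - 24*v - 8)
  coeff of dv: 36*u^2*v - 18*u^2 - 16*u*v + 24*u + 24*v^3 - 44*v^2 + 14*v
F^* omega = (2*u*(27*u^2 - 12*u + 18*v^2 - 24*v - 8)) du + (36*u^2*v - 18*u^2 - 16*u*v + 24*u + 24*v^3 - 44*v^2 + 14*v) dv.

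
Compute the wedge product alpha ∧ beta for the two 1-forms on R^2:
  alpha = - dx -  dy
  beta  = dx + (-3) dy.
alpha ∧ beta = (4) dx ∧ dy

Distribute the wedge, using dx_i ∧ dx_j = -dx_j ∧ dx_i and dx_i ∧ dx_i = 0. For each pair (i, j) with i < j, the coefficient of dx_i ∧ dx_j in alpha ∧ beta is (alpha_i * beta_j - alpha_j * beta_i). Collecting: alpha ∧ beta = (4) dx ∧ dy.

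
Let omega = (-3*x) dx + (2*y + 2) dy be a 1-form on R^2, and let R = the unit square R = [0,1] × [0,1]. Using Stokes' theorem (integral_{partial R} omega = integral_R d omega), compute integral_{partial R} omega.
integral_(partial R) omega = 0

Stokes: integral_partial_R omega = integral_R d omega with d omega = (∂Q/∂x - ∂P/∂y) dx ∧ dy.
  ∂Q/∂x = 0
  ∂P/∂y = 0
  integrand = ∂Q/∂x - ∂P/∂y = 0.
Integrating over R: integral_0^1 integral_0^1 (0) dx dy = 0.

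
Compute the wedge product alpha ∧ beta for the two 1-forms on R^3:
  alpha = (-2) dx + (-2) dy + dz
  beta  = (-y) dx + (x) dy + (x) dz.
alpha ∧ beta = (-2*x - 2*y) dx ∧ dy + (-2*x + y) dx ∧ dz + (-3*x) dy ∧ dz

Distribute the wedge, using dx_i ∧ dx_j = -dx_j ∧ dx_i and dx_i ∧ dx_i = 0. For each pair (i, j) with i < j, the coefficient of dx_i ∧ dx_j in alpha ∧ beta is (alpha_i * beta_j - alpha_j * beta_i). Collecting: alpha ∧ beta = (-2*x - 2*y) dx ∧ dy + (-2*x + y) dx ∧ dz + (-3*x) dy ∧ dz.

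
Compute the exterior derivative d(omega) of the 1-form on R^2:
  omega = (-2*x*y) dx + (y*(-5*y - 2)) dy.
d(omega) = (2*x) dx ∧ dy

For a 1-form omega = sum_i f_i dx_i, the exterior derivative is
  d(omega) = sum_{i < j} (∂f_j/∂x_i - ∂f_i/∂x_j) dx_i ∧ dx_j.
  coefficient of dx ∧ dy: ∂f_2/∂x - ∂f_1/∂y = ∂(y*(-5*y - 2))/∂x - ∂(-2*x*y)/∂y = 2*x
Assembling: d(omega) = (2*x) dx ∧ dy.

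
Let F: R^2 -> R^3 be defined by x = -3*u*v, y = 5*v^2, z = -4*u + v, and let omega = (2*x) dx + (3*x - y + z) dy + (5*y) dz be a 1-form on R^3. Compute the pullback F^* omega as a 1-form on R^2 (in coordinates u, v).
F^* omega = (v^2*(18*u - 100)) du + (v*(18*u^2 - 90*u*v - 40*u - 50*v^2 + 35*v)) dv

Using F^*(f dg) = (f ∘ F) d(g ∘ F), substitute each coordinate x_i by F_i(u, v) in f_i, and replace dx_i by d F_i = (∂F_i/∂u) du + (∂F_i/∂v) dv.
  For the x component: f_1(F) = -6*u*v; d F_1 = (-3*v) du + (-3*u) dv
  For the y component: f_2(F) = -9*u*v - 4*u - 5*v^2 + v; d F_2 = (0) du + (10*v) dv
  For the z component: f_3(F) = 25*v^2; d F_3 = (-4) du + (1) dv
Combining and collecting du, dv coefficients:
  coeff of du: v^2*(18*u - 100)
  coeff of dv: v*(18*u^2 - 90*u*v - 40*u - 50*v^2 + 35*v)
F^* omega = (v^2*(18*u - 100)) du + (v*(18*u^2 - 90*u*v - 40*u - 50*v^2 + 35*v)) dv.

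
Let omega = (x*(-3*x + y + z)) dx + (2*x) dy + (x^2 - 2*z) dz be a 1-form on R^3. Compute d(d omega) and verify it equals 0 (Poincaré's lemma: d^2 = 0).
d(d omega) = 0

Step 1: d omega = sum_{i<j} (∂f_j/∂x_i - ∂f_i/∂x_j) dx_i ∧ dx_j:
  coeff of dx ∧ dy: 2 - x
  coeff of dx ∧ dz: x
  coeff of dy ∧ dz: 0
Step 2: Apply d again to each 2-form coefficient. The only possible 3-form in R^3 is dx ∧ dy ∧ dz, with coefficient
  ∂(coeff of dy∧dz)/∂x - ∂(coeff of dx∧dz)/∂y + ∂(coeff of dx∧dy)/∂z
  = ∂/∂x (0) - ∂/∂y (x) + ∂/∂z (2 - x).
Each of these terms simplifies to sums of mixed partials that cancel in pairs. The result is 0 (by equality of mixed partials for smooth functions — Schwarz / Clairaut).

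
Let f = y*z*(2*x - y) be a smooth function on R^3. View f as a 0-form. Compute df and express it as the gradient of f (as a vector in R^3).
df = (2*y*z) dx + (2*z*(x - y)) dy + (y*(2*x - y)) dz; grad f = (2*y*z, 2*z*(x - y), y*(2*x - y))

For a 0-form f, d f = (∂f/∂x) dx + (∂f/∂y) dy + (∂f/∂z) dz. The components of the vector representation are exactly the entries of grad f in Cartesian coordinates:
  ∂f/∂x = 2*y*z
  ∂f/∂y = 2*z*(x - y)
  ∂f/∂z = y*(2*x - y).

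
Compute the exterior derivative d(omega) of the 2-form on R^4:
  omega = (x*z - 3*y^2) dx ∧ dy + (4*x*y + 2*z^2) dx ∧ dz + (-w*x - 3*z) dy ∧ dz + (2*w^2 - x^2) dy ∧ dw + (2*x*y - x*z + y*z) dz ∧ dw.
d(omega) = (-w - 3*x) dx ∧ dy ∧ dz + (x + z) dy ∧ dz ∧ dw + (-2*x) dx ∧ dy ∧ dw + (2*y - z) dx ∧ dz ∧ dw

For a 2-form omega = sum_{i<j} g_{ij} dx_i ∧ dx_j, the exterior derivative is
  d(omega) = sum_{i<j} d(g_{ij}) ∧ dx_i ∧ dx_j = sum_{i<j, k} (∂g_{ij}/∂x_k) dx_k ∧ dx_i ∧ dx_j.
Expand each term, using dx_k ∧ dx_i ∧ dx_j = sgn(permutation) dx_{(a)} ∧ dx_{(b)} ∧ dx_{(c)} with (a < b < c) sorted:
  d(x*z - 3*y^2) includes (∂/∂z)(x*z - 3*y^2) dz = (x) dz, which multiplied by dx ∧ dy gives (x) dx ∧ dy ∧ dz
  d(4*x*y + 2*z^2) includes (∂/∂y)(4*x*y + 2*z^2) dy = (4*x) dy, which multiplied by dx ∧ dz gives (-4*x) dx ∧ dy ∧ dz
  d(-w*x - 3*z) includes (∂/∂x)(-w*x - 3*z) dx = (-w) dx, which multiplied by dy ∧ dz gives (-w) dx ∧ dy ∧ dz
  d(-w*x - 3*z) includes (∂/∂w)(-w*x - 3*z) dw = (-x) dw, which multiplied by dy ∧ dz gives (-x) dy ∧ dz ∧ dw
  d(2*w^2 - x^2) includes (∂/∂x)(2*w^2 - x^2) dx = (-2*x) dx, which multiplied by dy ∧ dw gives (-2*x) dx ∧ dy ∧ dw
  d(2*x*y - x*z + y*z) includes (∂/∂x)(2*x*y - x*z + y*z) dx = (2*y - z) dx, which multiplied by dz ∧ dw gives (2*y - z) dx ∧ dz ∧ dw
  d(2*x*y - x*z + y*z) includes (∂/∂y)(2*x*y - x*z + y*z) dy = (2*x + z) dy, which multiplied by dz ∧ dw gives (2*x + z) dy ∧ dz ∧ dw
Collecting like 3-forms: d(omega) = (-w - 3*x) dx ∧ dy ∧ dz + (x + z) dy ∧ dz ∧ dw + (-2*x) dx ∧ dy ∧ dw + (2*y - z) dx ∧ dz ∧ dw.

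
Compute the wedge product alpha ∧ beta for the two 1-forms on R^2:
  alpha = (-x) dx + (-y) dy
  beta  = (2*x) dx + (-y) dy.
alpha ∧ beta = (3*x*y) dx ∧ dy

Distribute the wedge, using dx_i ∧ dx_j = -dx_j ∧ dx_i and dx_i ∧ dx_i = 0. For each pair (i, j) with i < j, the coefficient of dx_i ∧ dx_j in alpha ∧ beta is (alpha_i * beta_j - alpha_j * beta_i). Collecting: alpha ∧ beta = (3*x*y) dx ∧ dy.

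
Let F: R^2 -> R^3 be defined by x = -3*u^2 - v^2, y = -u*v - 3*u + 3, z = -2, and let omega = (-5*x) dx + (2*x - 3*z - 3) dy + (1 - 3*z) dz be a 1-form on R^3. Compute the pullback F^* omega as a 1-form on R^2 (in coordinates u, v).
F^* omega = (-90*u^3 + 6*u^2*v + 18*u^2 - 30*u*v^2 + 2*v^3 + 6*v^2 - 3*v - 9) du + (6*u^3 - 30*u^2*v + 2*u*v^2 - 3*u - 10*v^3) dv

Using F^*(f dg) = (f ∘ F) d(g ∘ F), substitute each coordinate x_i by F_i(u, v) in f_i, and replace dx_i by d F_i = (∂F_i/∂u) du + (∂F_i/∂v) dv.
  For the x component: f_1(F) = 15*u^2 + 5*v^2; d F_1 = (-6*u) du + (-2*v) dv
  For the y component: f_2(F) = -6*u^2 - 2*v^2 + 3; d F_2 = (-v - 3) du + (-u) dv
  For the z component: f_3(F) = 7; d F_3 = (0) du + (0) dv
Combining and collecting du, dv coefficients:
  coeff of du: -90*u^3 + 6*u^2*v + 18*u^2 - 30*u*v^2 + 2*v^3 + 6*v^2 - 3*v - 9
  coeff of dv: 6*u^3 - 30*u^2*v + 2*u*v^2 - 3*u - 10*v^3
F^* omega = (-90*u^3 + 6*u^2*v + 18*u^2 - 30*u*v^2 + 2*v^3 + 6*v^2 - 3*v - 9) du + (6*u^3 - 30*u^2*v + 2*u*v^2 - 3*u - 10*v^3) dv.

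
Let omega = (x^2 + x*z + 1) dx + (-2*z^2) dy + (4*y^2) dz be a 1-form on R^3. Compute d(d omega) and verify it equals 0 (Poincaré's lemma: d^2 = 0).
d(d omega) = 0

Step 1: d omega = sum_{i<j} (∂f_j/∂x_i - ∂f_i/∂x_j) dx_i ∧ dx_j:
  coeff of dx ∧ dy: 0
  coeff of dx ∧ dz: -x
  coeff of dy ∧ dz: 8*y + 4*z
Step 2: Apply d again to each 2-form coefficient. The only possible 3-form in R^3 is dx ∧ dy ∧ dz, with coefficient
  ∂(coeff of dy∧dz)/∂x - ∂(coeff of dx∧dz)/∂y + ∂(coeff of dx∧dy)/∂z
  = ∂/∂x (8*y + 4*z) - ∂/∂y (-x) + ∂/∂z (0).
Each of these terms simplifies to sums of mixed partials that cancel in pairs. The result is 0 (by equality of mixed partials for smooth functions — Schwarz / Clairaut).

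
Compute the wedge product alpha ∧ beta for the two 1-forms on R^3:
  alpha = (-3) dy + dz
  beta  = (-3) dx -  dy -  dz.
alpha ∧ beta = (-9) dx ∧ dy + (4) dy ∧ dz + (3) dx ∧ dz

Distribute the wedge, using dx_i ∧ dx_j = -dx_j ∧ dx_i and dx_i ∧ dx_i = 0. For each pair (i, j) with i < j, the coefficient of dx_i ∧ dx_j in alpha ∧ beta is (alpha_i * beta_j - alpha_j * beta_i). Collecting: alpha ∧ beta = (-9) dx ∧ dy + (4) dy ∧ dz + (3) dx ∧ dz.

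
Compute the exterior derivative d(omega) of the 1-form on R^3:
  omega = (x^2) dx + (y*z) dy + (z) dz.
d(omega) = (-y) dy ∧ dz

For a 1-form omega = sum_i f_i dx_i, the exterior derivative is
  d(omega) = sum_{i < j} (∂f_j/∂x_i - ∂f_i/∂x_j) dx_i ∧ dx_j.
  coefficient of dy ∧ dz: ∂f_3/∂y - ∂f_2/∂z = ∂(z)/∂y - ∂(y*z)/∂z = -y
Assembling: d(omega) = (-y) dy ∧ dz.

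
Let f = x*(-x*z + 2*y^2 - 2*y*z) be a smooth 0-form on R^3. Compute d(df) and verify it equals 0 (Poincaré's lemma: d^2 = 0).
d(df) = 0

Step 1: df = sum_i (∂f/∂x_i) dx_i = (-2*x*z + 2*y^2 - 2*y*z) dx + (2*x*(2*y - z)) dy + (x*(-x - 2*y)) dz.
Step 2: Apply d again. Using the 1-form formula, the coefficient of dx ∧ dy in d(df) is ∂^2 f/∂x ∂y - ∂^2 f/∂y ∂x = (4*y - 2*z) - (4*y - 2*z) = 0 (equality of mixed partials for smooth f).
Similarly for dx ∧ dz and dy ∧ dz — all coefficients vanish. So d(df) = 0.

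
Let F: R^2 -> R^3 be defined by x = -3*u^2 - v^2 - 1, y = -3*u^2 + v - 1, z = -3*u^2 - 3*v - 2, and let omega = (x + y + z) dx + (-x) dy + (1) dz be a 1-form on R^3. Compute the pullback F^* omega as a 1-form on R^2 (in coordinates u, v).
F^* omega = (12*u*(3*u^2 + v + 1)) du + (18*u^2*v + 3*u^2 + 2*v^3 + 5*v^2 + 8*v - 2) dv

Using F^*(f dg) = (f ∘ F) d(g ∘ F), substitute each coordinate x_i by F_i(u, v) in f_i, and replace dx_i by d F_i = (∂F_i/∂u) du + (∂F_i/∂v) dv.
  For the x component: f_1(F) = -9*u^2 - v^2 - 2*v - 4; d F_1 = (-6*u) du + (-2*v) dv
  For the y component: f_2(F) = 3*u^2 + v^2 + 1; d F_2 = (-6*u) du + (1) dv
  For the z component: f_3(F) = 1; d F_3 = (-6*u) du + (-3) dv
Combining and collecting du, dv coefficients:
  coeff of du: 12*u*(3*u^2 + v + 1)
  coeff of dv: 18*u^2*v + 3*u^2 + 2*v^3 + 5*v^2 + 8*v - 2
F^* omega = (12*u*(3*u^2 + v + 1)) du + (18*u^2*v + 3*u^2 + 2*v^3 + 5*v^2 + 8*v - 2) dv.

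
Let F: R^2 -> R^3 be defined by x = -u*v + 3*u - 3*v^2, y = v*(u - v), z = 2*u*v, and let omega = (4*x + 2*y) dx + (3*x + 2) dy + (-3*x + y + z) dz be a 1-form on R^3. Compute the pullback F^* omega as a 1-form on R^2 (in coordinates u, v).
F^* omega = (11*u*v^2 - 27*u*v + 36*u + 21*v^3 - 42*v^2 + 2*v) du + (11*u^2*v - 21*u^2 + 39*u*v^2 - 90*u*v + 2*u + 102*v^3 - 4*v) dv

Using F^*(f dg) = (f ∘ F) d(g ∘ F), substitute each coordinate x_i by F_i(u, v) in f_i, and replace dx_i by d F_i = (∂F_i/∂u) du + (∂F_i/∂v) dv.
  For the x component: f_1(F) = -2*u*v + 12*u - 14*v^2; d F_1 = (3 - v) du + (-u - 6*v) dv
  For the y component: f_2(F) = -3*u*v + 9*u - 9*v^2 + 2; d F_2 = (v) du + (u - 2*v) dv
  For the z component: f_3(F) = 6*u*v - 9*u + 8*v^2; d F_3 = (2*v) du + (2*u) dv
Combining and collecting du, dv coefficients:
  coeff of du: 11*u*v^2 - 27*u*v + 36*u + 21*v^3 - 42*v^2 + 2*v
  coeff of dv: 11*u^2*v - 21*u^2 + 39*u*v^2 - 90*u*v + 2*u + 102*v^3 - 4*v
F^* omega = (11*u*v^2 - 27*u*v + 36*u + 21*v^3 - 42*v^2 + 2*v) du + (11*u^2*v - 21*u^2 + 39*u*v^2 - 90*u*v + 2*u + 102*v^3 - 4*v) dv.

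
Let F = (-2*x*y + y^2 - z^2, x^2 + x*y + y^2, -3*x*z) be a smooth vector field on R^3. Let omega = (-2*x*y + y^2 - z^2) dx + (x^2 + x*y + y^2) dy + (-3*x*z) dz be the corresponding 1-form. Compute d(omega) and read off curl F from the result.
d(omega) = (0) dy ∧ dz + (z) dz ∧ dx + (4*x - y) dx ∧ dy; curl F = (0, z, 4*x - y)

d omega = sum_{i<j} (∂f_j/∂x_i - ∂f_i/∂x_j) dx_i ∧ dx_j. Under the identification (dy ∧ dz, dz ∧ dx, dx ∧ dy) ↔ (e_x, e_y, e_z), the coefficients are exactly the components of curl F. Compute:
  ∂R/∂y - ∂Q/∂z = (0) - (0) = 0
  ∂P/∂z - ∂R/∂x = (-2*z) - (-3*z) = z
  ∂Q/∂x - ∂P/∂y = (2*x + y) - (-2*x + 2*y) = 4*x - y.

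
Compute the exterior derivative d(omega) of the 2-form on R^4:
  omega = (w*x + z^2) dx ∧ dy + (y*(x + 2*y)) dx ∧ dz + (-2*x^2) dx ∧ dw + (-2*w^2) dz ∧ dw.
d(omega) = (-x - 4*y + 2*z) dx ∧ dy ∧ dz + (x) dx ∧ dy ∧ dw

For a 2-form omega = sum_{i<j} g_{ij} dx_i ∧ dx_j, the exterior derivative is
  d(omega) = sum_{i<j} d(g_{ij}) ∧ dx_i ∧ dx_j = sum_{i<j, k} (∂g_{ij}/∂x_k) dx_k ∧ dx_i ∧ dx_j.
Expand each term, using dx_k ∧ dx_i ∧ dx_j = sgn(permutation) dx_{(a)} ∧ dx_{(b)} ∧ dx_{(c)} with (a < b < c) sorted:
  d(w*x + z^2) includes (∂/∂z)(w*x + z^2) dz = (2*z) dz, which multiplied by dx ∧ dy gives (2*z) dx ∧ dy ∧ dz
  d(w*x + z^2) includes (∂/∂w)(w*x + z^2) dw = (x) dw, which multiplied by dx ∧ dy gives (x) dx ∧ dy ∧ dw
  d(y*(x + 2*y)) includes (∂/∂y)(y*(x + 2*y)) dy = (x + 4*y) dy, which multiplied by dx ∧ dz gives (-x - 4*y) dx ∧ dy ∧ dz
Collecting like 3-forms: d(omega) = (-x - 4*y + 2*z) dx ∧ dy ∧ dz + (x) dx ∧ dy ∧ dw.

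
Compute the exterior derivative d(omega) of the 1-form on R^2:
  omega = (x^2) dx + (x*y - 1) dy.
d(omega) = (y) dx ∧ dy

For a 1-form omega = sum_i f_i dx_i, the exterior derivative is
  d(omega) = sum_{i < j} (∂f_j/∂x_i - ∂f_i/∂x_j) dx_i ∧ dx_j.
  coefficient of dx ∧ dy: ∂f_2/∂x - ∂f_1/∂y = ∂(x*y - 1)/∂x - ∂(x^2)/∂y = y
Assembling: d(omega) = (y) dx ∧ dy.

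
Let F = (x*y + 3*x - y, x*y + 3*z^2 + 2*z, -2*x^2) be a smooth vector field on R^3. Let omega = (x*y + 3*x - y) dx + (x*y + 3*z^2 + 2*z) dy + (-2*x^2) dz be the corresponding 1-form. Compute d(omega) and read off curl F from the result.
d(omega) = (-6*z - 2) dy ∧ dz + (4*x) dz ∧ dx + (-x + y + 1) dx ∧ dy; curl F = (-6*z - 2, 4*x, -x + y + 1)

d omega = sum_{i<j} (∂f_j/∂x_i - ∂f_i/∂x_j) dx_i ∧ dx_j. Under the identification (dy ∧ dz, dz ∧ dx, dx ∧ dy) ↔ (e_x, e_y, e_z), the coefficients are exactly the components of curl F. Compute:
  ∂R/∂y - ∂Q/∂z = (0) - (6*z + 2) = -6*z - 2
  ∂P/∂z - ∂R/∂x = (0) - (-4*x) = 4*x
  ∂Q/∂x - ∂P/∂y = (y) - (x - 1) = -x + y + 1.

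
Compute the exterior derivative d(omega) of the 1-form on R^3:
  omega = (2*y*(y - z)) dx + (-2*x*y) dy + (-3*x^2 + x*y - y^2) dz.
d(omega) = (-6*y + 2*z) dx ∧ dy + (-6*x + 3*y) dx ∧ dz + (x - 2*y) dy ∧ dz

For a 1-form omega = sum_i f_i dx_i, the exterior derivative is
  d(omega) = sum_{i < j} (∂f_j/∂x_i - ∂f_i/∂x_j) dx_i ∧ dx_j.
  coefficient of dx ∧ dy: ∂f_2/∂x - ∂f_1/∂y = ∂(-2*x*y)/∂x - ∂(2*y*(y - z))/∂y = -6*y + 2*z
  coefficient of dx ∧ dz: ∂f_3/∂x - ∂f_1/∂z = ∂(-3*x^2 + x*y - y^2)/∂x - ∂(2*y*(y - z))/∂z = -6*x + 3*y
  coefficient of dy ∧ dz: ∂f_3/∂y - ∂f_2/∂z = ∂(-3*x^2 + x*y - y^2)/∂y - ∂(-2*x*y)/∂z = x - 2*y
Assembling: d(omega) = (-6*y + 2*z) dx ∧ dy + (-6*x + 3*y) dx ∧ dz + (x - 2*y) dy ∧ dz.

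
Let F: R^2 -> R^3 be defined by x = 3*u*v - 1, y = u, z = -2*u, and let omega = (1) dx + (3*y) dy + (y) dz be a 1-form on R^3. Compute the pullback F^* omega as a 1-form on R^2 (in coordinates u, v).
F^* omega = (u + 3*v) du + (3*u) dv

Using F^*(f dg) = (f ∘ F) d(g ∘ F), substitute each coordinate x_i by F_i(u, v) in f_i, and replace dx_i by d F_i = (∂F_i/∂u) du + (∂F_i/∂v) dv.
  For the x component: f_1(F) = 1; d F_1 = (3*v) du + (3*u) dv
  For the y component: f_2(F) = 3*u; d F_2 = (1) du + (0) dv
  For the z component: f_3(F) = u; d F_3 = (-2) du + (0) dv
Combining and collecting du, dv coefficients:
  coeff of du: u + 3*v
  coeff of dv: 3*u
F^* omega = (u + 3*v) du + (3*u) dv.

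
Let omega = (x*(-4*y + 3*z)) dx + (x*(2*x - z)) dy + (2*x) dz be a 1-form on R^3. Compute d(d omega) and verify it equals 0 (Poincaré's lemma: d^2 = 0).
d(d omega) = 0

Step 1: d omega = sum_{i<j} (∂f_j/∂x_i - ∂f_i/∂x_j) dx_i ∧ dx_j:
  coeff of dx ∧ dy: 8*x - z
  coeff of dx ∧ dz: 2 - 3*x
  coeff of dy ∧ dz: x
Step 2: Apply d again to each 2-form coefficient. The only possible 3-form in R^3 is dx ∧ dy ∧ dz, with coefficient
  ∂(coeff of dy∧dz)/∂x - ∂(coeff of dx∧dz)/∂y + ∂(coeff of dx∧dy)/∂z
  = ∂/∂x (x) - ∂/∂y (2 - 3*x) + ∂/∂z (8*x - z).
Each of these terms simplifies to sums of mixed partials that cancel in pairs. The result is 0 (by equality of mixed partials for smooth functions — Schwarz / Clairaut).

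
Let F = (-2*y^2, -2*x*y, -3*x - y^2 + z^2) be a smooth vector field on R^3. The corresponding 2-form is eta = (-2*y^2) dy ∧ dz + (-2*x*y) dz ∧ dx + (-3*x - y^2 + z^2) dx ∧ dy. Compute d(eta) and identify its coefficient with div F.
d(eta) = (-2*x + 2*z) dx ∧ dy ∧ dz; div F = -2*x + 2*z

For a 2-form in R^3 of the form above, applying d gives a 3-form with coefficient ∂P/∂x + ∂Q/∂y + ∂R/∂z:
  ∂P/∂x = 0
  ∂Q/∂y = -2*x
  ∂R/∂z = 2*z
Sum = -2*x + 2*z, which is exactly div F.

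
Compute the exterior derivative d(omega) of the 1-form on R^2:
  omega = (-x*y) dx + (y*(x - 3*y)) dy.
d(omega) = (x + y) dx ∧ dy

For a 1-form omega = sum_i f_i dx_i, the exterior derivative is
  d(omega) = sum_{i < j} (∂f_j/∂x_i - ∂f_i/∂x_j) dx_i ∧ dx_j.
  coefficient of dx ∧ dy: ∂f_2/∂x - ∂f_1/∂y = ∂(y*(x - 3*y))/∂x - ∂(-x*y)/∂y = x + y
Assembling: d(omega) = (x + y) dx ∧ dy.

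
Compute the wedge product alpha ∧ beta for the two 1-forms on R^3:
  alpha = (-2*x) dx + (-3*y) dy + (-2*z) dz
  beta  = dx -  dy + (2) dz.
alpha ∧ beta = (2*x + 3*y) dx ∧ dy + (-4*x + 2*z) dx ∧ dz + (-6*y - 2*z) dy ∧ dz

Distribute the wedge, using dx_i ∧ dx_j = -dx_j ∧ dx_i and dx_i ∧ dx_i = 0. For each pair (i, j) with i < j, the coefficient of dx_i ∧ dx_j in alpha ∧ beta is (alpha_i * beta_j - alpha_j * beta_i). Collecting: alpha ∧ beta = (2*x + 3*y) dx ∧ dy + (-4*x + 2*z) dx ∧ dz + (-6*y - 2*z) dy ∧ dz.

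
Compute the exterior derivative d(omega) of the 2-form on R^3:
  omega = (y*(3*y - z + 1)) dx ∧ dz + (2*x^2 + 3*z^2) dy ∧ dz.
d(omega) = (4*x - 6*y + z - 1) dx ∧ dy ∧ dz

For a 2-form omega = sum_{i<j} g_{ij} dx_i ∧ dx_j, the exterior derivative is
  d(omega) = sum_{i<j} d(g_{ij}) ∧ dx_i ∧ dx_j = sum_{i<j, k} (∂g_{ij}/∂x_k) dx_k ∧ dx_i ∧ dx_j.
Expand each term, using dx_k ∧ dx_i ∧ dx_j = sgn(permutation) dx_{(a)} ∧ dx_{(b)} ∧ dx_{(c)} with (a < b < c) sorted:
  d(y*(3*y - z + 1)) includes (∂/∂y)(y*(3*y - z + 1)) dy = (6*y - z + 1) dy, which multiplied by dx ∧ dz gives (-6*y + z - 1) dx ∧ dy ∧ dz
  d(2*x^2 + 3*z^2) includes (∂/∂x)(2*x^2 + 3*z^2) dx = (4*x) dx, which multiplied by dy ∧ dz gives (4*x) dx ∧ dy ∧ dz
Collecting like 3-forms: d(omega) = (4*x - 6*y + z - 1) dx ∧ dy ∧ dz.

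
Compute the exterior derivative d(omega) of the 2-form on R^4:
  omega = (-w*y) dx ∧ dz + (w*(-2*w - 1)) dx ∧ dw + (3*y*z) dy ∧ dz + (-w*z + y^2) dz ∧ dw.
d(omega) = (w) dx ∧ dy ∧ dz + (-y) dx ∧ dz ∧ dw + (2*y) dy ∧ dz ∧ dw

For a 2-form omega = sum_{i<j} g_{ij} dx_i ∧ dx_j, the exterior derivative is
  d(omega) = sum_{i<j} d(g_{ij}) ∧ dx_i ∧ dx_j = sum_{i<j, k} (∂g_{ij}/∂x_k) dx_k ∧ dx_i ∧ dx_j.
Expand each term, using dx_k ∧ dx_i ∧ dx_j = sgn(permutation) dx_{(a)} ∧ dx_{(b)} ∧ dx_{(c)} with (a < b < c) sorted:
  d(-w*y) includes (∂/∂y)(-w*y) dy = (-w) dy, which multiplied by dx ∧ dz gives (w) dx ∧ dy ∧ dz
  d(-w*y) includes (∂/∂w)(-w*y) dw = (-y) dw, which multiplied by dx ∧ dz gives (-y) dx ∧ dz ∧ dw
  d(-w*z + y^2) includes (∂/∂y)(-w*z + y^2) dy = (2*y) dy, which multiplied by dz ∧ dw gives (2*y) dy ∧ dz ∧ dw
Collecting like 3-forms: d(omega) = (w) dx ∧ dy ∧ dz + (-y) dx ∧ dz ∧ dw + (2*y) dy ∧ dz ∧ dw.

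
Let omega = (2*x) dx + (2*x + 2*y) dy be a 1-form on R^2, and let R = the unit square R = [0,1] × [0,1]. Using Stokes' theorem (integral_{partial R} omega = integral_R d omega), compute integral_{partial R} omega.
integral_(partial R) omega = 2

Stokes: integral_partial_R omega = integral_R d omega with d omega = (∂Q/∂x - ∂P/∂y) dx ∧ dy.
  ∂Q/∂x = 2
  ∂P/∂y = 0
  integrand = ∂Q/∂x - ∂P/∂y = 2.
Integrating over R: integral_0^1 integral_0^1 (2) dx dy = 2.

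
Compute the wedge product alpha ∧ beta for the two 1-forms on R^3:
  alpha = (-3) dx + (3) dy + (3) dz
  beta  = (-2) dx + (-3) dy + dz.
alpha ∧ beta = (15) dx ∧ dy + (3) dx ∧ dz + (12) dy ∧ dz

Distribute the wedge, using dx_i ∧ dx_j = -dx_j ∧ dx_i and dx_i ∧ dx_i = 0. For each pair (i, j) with i < j, the coefficient of dx_i ∧ dx_j in alpha ∧ beta is (alpha_i * beta_j - alpha_j * beta_i). Collecting: alpha ∧ beta = (15) dx ∧ dy + (3) dx ∧ dz + (12) dy ∧ dz.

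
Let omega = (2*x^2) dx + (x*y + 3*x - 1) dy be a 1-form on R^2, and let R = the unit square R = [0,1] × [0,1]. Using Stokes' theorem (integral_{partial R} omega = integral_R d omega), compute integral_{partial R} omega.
integral_(partial R) omega = 7/2

Stokes: integral_partial_R omega = integral_R d omega with d omega = (∂Q/∂x - ∂P/∂y) dx ∧ dy.
  ∂Q/∂x = y + 3
  ∂P/∂y = 0
  integrand = ∂Q/∂x - ∂P/∂y = y + 3.
Integrating over R: integral_0^1 integral_0^1 (y + 3) dx dy = 7/2.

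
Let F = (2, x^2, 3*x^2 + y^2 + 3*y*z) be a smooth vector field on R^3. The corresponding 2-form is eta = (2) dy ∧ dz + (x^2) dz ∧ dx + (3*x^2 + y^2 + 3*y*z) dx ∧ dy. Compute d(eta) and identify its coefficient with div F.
d(eta) = (3*y) dx ∧ dy ∧ dz; div F = 3*y

For a 2-form in R^3 of the form above, applying d gives a 3-form with coefficient ∂P/∂x + ∂Q/∂y + ∂R/∂z:
  ∂P/∂x = 0
  ∂Q/∂y = 0
  ∂R/∂z = 3*y
Sum = 3*y, which is exactly div F.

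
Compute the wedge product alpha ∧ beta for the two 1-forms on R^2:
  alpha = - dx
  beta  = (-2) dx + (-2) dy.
alpha ∧ beta = (2) dx ∧ dy

Distribute the wedge, using dx_i ∧ dx_j = -dx_j ∧ dx_i and dx_i ∧ dx_i = 0. For each pair (i, j) with i < j, the coefficient of dx_i ∧ dx_j in alpha ∧ beta is (alpha_i * beta_j - alpha_j * beta_i). Collecting: alpha ∧ beta = (2) dx ∧ dy.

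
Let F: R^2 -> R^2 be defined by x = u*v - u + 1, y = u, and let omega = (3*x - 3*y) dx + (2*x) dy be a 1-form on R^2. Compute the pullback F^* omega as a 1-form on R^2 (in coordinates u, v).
F^* omega = (3*u*v^2 - 7*u*v + 4*u + 3*v - 1) du + (3*u*(u*v - 2*u + 1)) dv

Using F^*(f dg) = (f ∘ F) d(g ∘ F), substitute each coordinate x_i by F_i(u, v) in f_i, and replace dx_i by d F_i = (∂F_i/∂u) du + (∂F_i/∂v) dv.
  For the x component: f_1(F) = 3*u*v - 6*u + 3; d F_1 = (v - 1) du + (u) dv
  For the y component: f_2(F) = 2*u*v - 2*u + 2; d F_2 = (1) du + (0) dv
Combining and collecting du, dv coefficients:
  coeff of du: 3*u*v^2 - 7*u*v + 4*u + 3*v - 1
  coeff of dv: 3*u*(u*v - 2*u + 1)
F^* omega = (3*u*v^2 - 7*u*v + 4*u + 3*v - 1) du + (3*u*(u*v - 2*u + 1)) dv.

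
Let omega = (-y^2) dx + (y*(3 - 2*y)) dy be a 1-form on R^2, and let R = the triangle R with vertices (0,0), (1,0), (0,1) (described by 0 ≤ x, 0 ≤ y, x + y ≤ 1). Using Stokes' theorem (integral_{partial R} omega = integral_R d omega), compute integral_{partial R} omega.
integral_(partial R) omega = 1/3

Stokes: integral_partial_R omega = integral_R d omega with d omega = (∂Q/∂x - ∂P/∂y) dx ∧ dy.
  ∂Q/∂x = 0
  ∂P/∂y = -2*y
  integrand = ∂Q/∂x - ∂P/∂y = 2*y.
Integrating over R: integral_0^1 integral_0^{1-x} (2*y) dy dx = 1/3.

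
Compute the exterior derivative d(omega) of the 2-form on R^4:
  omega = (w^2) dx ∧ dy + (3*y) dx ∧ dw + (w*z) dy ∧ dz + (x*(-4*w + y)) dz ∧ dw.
d(omega) = (2*w - 3) dx ∧ dy ∧ dw + (x + z) dy ∧ dz ∧ dw + (-4*w + y) dx ∧ dz ∧ dw

For a 2-form omega = sum_{i<j} g_{ij} dx_i ∧ dx_j, the exterior derivative is
  d(omega) = sum_{i<j} d(g_{ij}) ∧ dx_i ∧ dx_j = sum_{i<j, k} (∂g_{ij}/∂x_k) dx_k ∧ dx_i ∧ dx_j.
Expand each term, using dx_k ∧ dx_i ∧ dx_j = sgn(permutation) dx_{(a)} ∧ dx_{(b)} ∧ dx_{(c)} with (a < b < c) sorted:
  d(w^2) includes (∂/∂w)(w^2) dw = (2*w) dw, which multiplied by dx ∧ dy gives (2*w) dx ∧ dy ∧ dw
  d(3*y) includes (∂/∂y)(3*y) dy = (3) dy, which multiplied by dx ∧ dw gives (-3) dx ∧ dy ∧ dw
  d(w*z) includes (∂/∂w)(w*z) dw = (z) dw, which multiplied by dy ∧ dz gives (z) dy ∧ dz ∧ dw
  d(x*(-4*w + y)) includes (∂/∂x)(x*(-4*w + y)) dx = (-4*w + y) dx, which multiplied by dz ∧ dw gives (-4*w + y) dx ∧ dz ∧ dw
  d(x*(-4*w + y)) includes (∂/∂y)(x*(-4*w + y)) dy = (x) dy, which multiplied by dz ∧ dw gives (x) dy ∧ dz ∧ dw
Collecting like 3-forms: d(omega) = (2*w - 3) dx ∧ dy ∧ dw + (x + z) dy ∧ dz ∧ dw + (-4*w + y) dx ∧ dz ∧ dw.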